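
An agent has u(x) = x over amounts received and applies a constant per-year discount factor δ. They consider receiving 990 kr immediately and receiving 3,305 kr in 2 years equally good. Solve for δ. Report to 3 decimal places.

δ ≈ 0.547

Indifference means u(990) = δ^2 · u(3305), so δ^2 = u(990)/u(3305).
With u(x) = x: δ^2 = 990/3305 = 0.29955.
So δ = 0.29955^(1/2) ≈ 0.547.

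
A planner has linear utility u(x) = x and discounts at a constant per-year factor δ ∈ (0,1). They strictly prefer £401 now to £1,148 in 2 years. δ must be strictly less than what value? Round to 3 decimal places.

Under u(x) = x this choice says 401 > δ^2·1148.
Dividing by 1148: δ^2 < 0.34930. Both sides are positive, so the square root keeps the direction.
δ < (401/1148)^(1/2) ≈ 0.591.

δ < 0.591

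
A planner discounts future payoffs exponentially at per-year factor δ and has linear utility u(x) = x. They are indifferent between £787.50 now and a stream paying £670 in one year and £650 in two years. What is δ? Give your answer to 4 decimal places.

δ ≈ 0.7000

Present value of the stream is 670·δ + 650·δ². Indifference gives 670δ + 650δ² = 787.50.
Rearranged: 650δ² + 670δ − 787.50 = 0.
By the quadratic formula (taking the positive root), δ = (−670 + √2496400.00) / 1300 ≈ 0.7000.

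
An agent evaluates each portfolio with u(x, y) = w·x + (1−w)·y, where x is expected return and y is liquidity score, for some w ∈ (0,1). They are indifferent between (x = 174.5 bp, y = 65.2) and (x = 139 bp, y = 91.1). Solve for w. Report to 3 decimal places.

w = 0.422

u(174.5,65.2) = u(139,91.1) means w·174.5 + (1−w)·65.2 = w·139 + (1−w)·91.1.
Collecting terms: w·35.5 = (1−w)·25.9.
The marginal rate of substitution is 25.9/35.5, so w = 25.9/(35.5+25.9) = 0.422.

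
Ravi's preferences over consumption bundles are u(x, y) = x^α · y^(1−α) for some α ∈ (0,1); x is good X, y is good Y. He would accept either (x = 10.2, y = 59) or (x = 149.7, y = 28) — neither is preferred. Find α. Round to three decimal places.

α ≈ 0.217

Set the two utilities equal: 10.2^α·59^(1−α) = 149.7^α·28^(1−α).
Rearrange to (10.2/149.7)^α = (28/59)^(1−α) and take logs: α·-2.686246 = (1−α)·-0.745333.
So α/(1−α) = (-0.745333)/(-2.686246) = 0.277463, and α = 0.277463/1.277463 ≈ 0.217.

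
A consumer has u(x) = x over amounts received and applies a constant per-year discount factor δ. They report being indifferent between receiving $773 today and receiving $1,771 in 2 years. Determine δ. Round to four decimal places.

Indifference means u(773) = δ^2 · u(1771), so δ^2 = u(773)/u(1771).
With u(x) = x: δ^2 = 773/1771 = 0.43648.
So δ = 0.43648^(1/2) ≈ 0.6607.

δ ≈ 0.6607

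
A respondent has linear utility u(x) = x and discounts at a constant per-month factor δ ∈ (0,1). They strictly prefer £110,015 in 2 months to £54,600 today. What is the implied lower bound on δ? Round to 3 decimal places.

δ > 0.704

The preference means 54600 < δ^2·110015.
Hence δ^2 > 54600/110015 = 0.49630, and x ↦ x^(1/2) is increasing on (0,∞).
δ > (54600/110015)^(1/2) ≈ 0.704.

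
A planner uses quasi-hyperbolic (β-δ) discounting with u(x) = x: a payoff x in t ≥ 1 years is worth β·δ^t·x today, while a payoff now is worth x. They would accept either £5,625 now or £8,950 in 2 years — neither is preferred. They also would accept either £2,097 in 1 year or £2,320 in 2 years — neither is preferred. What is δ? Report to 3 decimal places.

From the later pair, β·δ^1·2097 = β·δ^2·2320; dividing through, δ = 2097/2320 = 0.90388.

δ ≈ 0.904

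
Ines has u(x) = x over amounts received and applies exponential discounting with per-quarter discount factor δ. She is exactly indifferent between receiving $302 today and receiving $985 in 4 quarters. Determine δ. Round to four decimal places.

Indifference means u(302) = δ^4 · u(985), so δ^4 = u(302)/u(985).
With u(x) = x: δ^4 = 302/985 = 0.30660.
Taking the 4th root: δ = 0.30660^(1/4) ≈ 0.7441.

δ ≈ 0.7441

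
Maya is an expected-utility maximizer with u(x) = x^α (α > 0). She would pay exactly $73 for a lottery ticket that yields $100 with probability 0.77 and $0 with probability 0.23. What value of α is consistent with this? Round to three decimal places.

EU(lottery) = 0.77·100^α + 0.23·0 = 0.77·100^α.
Setting u(73) equal to that: 73^α = 0.77·100^α ⇒ (73/100)^α = 0.77.
Taking logs: α·ln(73/100) = ln(0.77), so α = -0.261365 / -0.314711 ≈ 0.830.

α ≈ 0.830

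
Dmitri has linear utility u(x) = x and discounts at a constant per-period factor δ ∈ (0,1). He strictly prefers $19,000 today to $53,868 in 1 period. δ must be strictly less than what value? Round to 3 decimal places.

δ < 0.353

The preference means 19000 > δ·53868.
So δ < 19000/53868 = 0.35271.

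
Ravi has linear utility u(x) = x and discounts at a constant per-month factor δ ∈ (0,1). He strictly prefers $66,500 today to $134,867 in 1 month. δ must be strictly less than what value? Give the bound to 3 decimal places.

δ < 0.493

Comparing present values: 66500 > δ·134867.
Dividing through by 134867 gives δ < 0.49308.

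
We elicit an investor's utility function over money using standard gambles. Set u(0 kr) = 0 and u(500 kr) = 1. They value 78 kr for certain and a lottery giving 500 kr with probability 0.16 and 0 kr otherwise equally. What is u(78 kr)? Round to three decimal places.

0.160

By the standard-gamble method, u(78 kr) is just the indifference probability on the best outcome: 0.16.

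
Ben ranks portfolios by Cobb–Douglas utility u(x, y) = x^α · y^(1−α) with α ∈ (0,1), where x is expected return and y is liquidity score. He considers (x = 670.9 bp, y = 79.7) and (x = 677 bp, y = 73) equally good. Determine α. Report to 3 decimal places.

α ≈ 0.907

Indifference: 670.9^α · 79.7^(1−α) = 677^α · 73^(1−α).
Taking logs: α·ln 670.9 + (1−α)·ln 79.7 = α·ln 677 + (1−α)·ln 73, i.e. α·-0.009051 = (1−α)·-0.087810.
So α/(1−α) = (-0.087810)/(-0.009051) = 9.701690, and α = 9.701690/10.701690 ≈ 0.907.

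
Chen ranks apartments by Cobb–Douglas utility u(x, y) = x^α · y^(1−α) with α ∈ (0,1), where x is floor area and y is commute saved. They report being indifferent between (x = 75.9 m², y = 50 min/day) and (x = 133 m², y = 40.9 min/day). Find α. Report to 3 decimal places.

α ≈ 0.264

The Cobb–Douglas utilities coincide, so 75.9^α·50^(1−α) = 133^α·40.9^(1−α).
(75.9/133)^α = (40.9/50)^(1−α); take logs: α·ln(75.9/133) = (1−α)·ln(40.9/50), i.e. α·-0.560932 = (1−α)·-0.200893.
Thus α·(-0.761825) = -0.200893, so α = -0.200893/-0.761825 ≈ 0.264.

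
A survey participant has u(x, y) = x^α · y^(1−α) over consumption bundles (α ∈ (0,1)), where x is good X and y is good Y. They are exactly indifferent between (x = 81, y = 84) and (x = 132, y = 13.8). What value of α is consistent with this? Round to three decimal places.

Set the two utilities equal: 81^α·84^(1−α) = 132^α·13.8^(1−α).
Taking logs: α·ln 81 + (1−α)·ln 84 = α·ln 132 + (1−α)·ln 13.8, i.e. α·-0.488353 = (1−α)·-1.806148.
So α/(1−α) = (-1.806148)/(-0.488353) = 3.698448, and α = 3.698448/4.698448 ≈ 0.787.

α ≈ 0.787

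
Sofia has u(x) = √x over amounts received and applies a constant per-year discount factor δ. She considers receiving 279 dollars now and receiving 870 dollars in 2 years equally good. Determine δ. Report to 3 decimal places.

δ ≈ 0.753

Indifference means u(279) = δ^2 · u(870), so δ^2 = u(279)/u(870).
Since u(x) = √x, δ^2 = √(279/870) = 0.56629.
Taking the square root: δ = 0.56629^(1/2) ≈ 0.753.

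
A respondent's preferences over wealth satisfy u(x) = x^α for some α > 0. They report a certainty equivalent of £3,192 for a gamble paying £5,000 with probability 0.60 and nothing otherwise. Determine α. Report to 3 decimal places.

α ≈ 1.138

EU(lottery) = 0.60·5000^α + 0.40·0 = 0.60·5000^α.
Indifference: 3192^α = 0.60·5000^α, so (3192/5000)^α = 0.60.
α = ln(0.60) / ln(3192/5000) = -0.510826/-0.448790 ≈ 1.138.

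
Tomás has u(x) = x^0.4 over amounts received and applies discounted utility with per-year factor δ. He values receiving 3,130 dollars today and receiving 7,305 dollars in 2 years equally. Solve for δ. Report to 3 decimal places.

δ ≈ 0.844

Indifference means u(3130) = δ^2 · u(7305), so δ^2 = u(3130)/u(7305).
Since u(x) = x^0.4, δ^2 = (3130/7305)^0.4 = 0.42847^0.4 = 0.71248.
Taking the square root: δ = 0.71248^(1/2) ≈ 0.844.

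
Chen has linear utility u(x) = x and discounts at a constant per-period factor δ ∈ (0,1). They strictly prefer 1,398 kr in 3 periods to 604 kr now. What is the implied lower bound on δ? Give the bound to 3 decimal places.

δ > 0.756

The preference means 604 < δ^3·1398.
So δ^3 > 604/1398 = 0.43205; taking the cube root of both positive sides preserves the inequality.
δ > (604/1398)^(1/3) ≈ 0.756.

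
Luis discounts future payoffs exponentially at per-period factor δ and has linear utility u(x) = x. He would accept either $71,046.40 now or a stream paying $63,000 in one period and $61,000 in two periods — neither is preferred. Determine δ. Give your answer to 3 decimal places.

δ ≈ 0.680

The stream is worth 63000δ + 61000δ² today, so 63000δ + 61000δ² = 71046.40.
So 61000δ² + 63000δ − 71046.40 = 0.
δ = (−63000 + √(63000² + 4·61000·71046.40)) / (2·61000) = (−63000 + √21304321600.00) / 122000 ≈ 0.680.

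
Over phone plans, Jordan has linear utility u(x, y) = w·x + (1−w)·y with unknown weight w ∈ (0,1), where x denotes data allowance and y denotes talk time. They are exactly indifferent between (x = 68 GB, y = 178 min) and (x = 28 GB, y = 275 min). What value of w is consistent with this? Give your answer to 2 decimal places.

w = 0.71

Equating utilities: w·68 + (1−w)·178 = w·28 + (1−w)·275.
Rearranging, 40·w − 97·(1−w) = 0.
So w/(1−w) = 97/40 = 2.4250, giving w = 97/(40+97) = 0.71.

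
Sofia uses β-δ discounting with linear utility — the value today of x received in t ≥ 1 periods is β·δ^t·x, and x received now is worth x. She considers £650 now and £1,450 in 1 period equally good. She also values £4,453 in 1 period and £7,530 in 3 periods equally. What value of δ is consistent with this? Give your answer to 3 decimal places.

From the later pair, β·δ^1·4453 = β·δ^3·7530; dividing through, δ^2 = 4453/7530 = 0.59137, so δ = 0.76900.

δ ≈ 0.769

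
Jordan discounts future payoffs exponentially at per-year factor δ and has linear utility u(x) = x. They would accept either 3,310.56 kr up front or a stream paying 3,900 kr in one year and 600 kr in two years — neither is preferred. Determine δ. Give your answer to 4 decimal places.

The stream is worth 3900δ + 600δ² today, so 3900δ + 600δ² = 3310.56.
That is, 600δ² + 3900δ − 3310.56 = 0, a quadratic in δ.
By the quadratic formula (taking the positive root), δ = (−3900 + √23155344.00) / 1200 ≈ 0.7600.

δ ≈ 0.7600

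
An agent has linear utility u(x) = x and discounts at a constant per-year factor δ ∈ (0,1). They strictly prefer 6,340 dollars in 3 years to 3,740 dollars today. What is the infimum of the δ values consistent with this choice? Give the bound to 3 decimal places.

Comparing present values: 3740 < δ^3·6340.
So δ^3 > 3740/6340 = 0.58991; taking the cube root of both positive sides preserves the inequality.
δ > 0.58991^(1/3) = 0.839.

δ > 0.839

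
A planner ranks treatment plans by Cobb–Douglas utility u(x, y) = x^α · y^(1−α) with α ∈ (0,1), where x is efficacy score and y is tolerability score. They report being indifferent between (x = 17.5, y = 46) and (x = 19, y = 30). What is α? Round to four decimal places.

Set the two utilities equal: 17.5^α·46^(1−α) = 19^α·30^(1−α).
Rearrange to (17.5/19)^α = (30/46)^(1−α) and take logs: α·-0.0822381 = (1−α)·-0.4274440.
With A = -0.0822381 and B = -0.4274440: α·A = (1−α)·B, so α = B/(A+B) = -0.4274440/-0.5096821 ≈ 0.8386.

α ≈ 0.8386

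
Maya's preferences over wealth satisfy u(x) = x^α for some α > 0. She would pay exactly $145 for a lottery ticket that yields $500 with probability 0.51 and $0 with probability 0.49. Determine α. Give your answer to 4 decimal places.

EU(lottery) = 0.51·500^α + 0.49·0 = 0.51·500^α.
Setting u(145) equal to that: 145^α = 0.51·500^α ⇒ (145/500)^α = 0.51.
Take logs: α = ln 0.51 / ln(145/500) ≈ 0.543952.

α ≈ 0.5440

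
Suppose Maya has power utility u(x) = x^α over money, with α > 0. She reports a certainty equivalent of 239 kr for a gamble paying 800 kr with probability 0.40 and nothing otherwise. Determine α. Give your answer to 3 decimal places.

α ≈ 0.758

Since u(0) = 0, the lottery's EU is 0.40·800^α.
Setting u(239) equal to that: 239^α = 0.40·800^α ⇒ (239/800)^α = 0.40.
α = ln(0.40) / ln(239/800) = -0.916291/-1.208148 ≈ 0.758.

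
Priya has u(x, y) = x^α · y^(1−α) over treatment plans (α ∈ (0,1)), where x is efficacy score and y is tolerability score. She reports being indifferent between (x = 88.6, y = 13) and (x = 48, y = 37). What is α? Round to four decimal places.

α ≈ 0.6305

Set the two utilities equal: 88.6^α·13^(1−α) = 48^α·37^(1−α).
Rearrange to (88.6/48)^α = (37/13)^(1−α) and take logs: α·0.6129308 = (1−α)·1.0459686.
With A = 0.6129308 and B = 1.0459686: α·A = (1−α)·B, so α = B/(A+B) = 1.0459686/1.6588994 ≈ 0.6305.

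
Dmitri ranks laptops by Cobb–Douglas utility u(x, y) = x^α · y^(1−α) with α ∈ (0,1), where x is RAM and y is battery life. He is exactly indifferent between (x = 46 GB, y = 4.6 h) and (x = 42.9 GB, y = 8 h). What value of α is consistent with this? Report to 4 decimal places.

Set the two utilities equal: 46^α·4.6^(1−α) = 42.9^α·8^(1−α).
(46/42.9)^α = (8/4.6)^(1−α); take logs: α·ln(46/42.9) = (1−α)·ln(8/4.6), i.e. α·0.0697696 = (1−α)·0.5533852.
Thus α·(0.6231548) = 0.5533852, so α = 0.5533852/0.6231548 ≈ 0.8880.

α ≈ 0.8880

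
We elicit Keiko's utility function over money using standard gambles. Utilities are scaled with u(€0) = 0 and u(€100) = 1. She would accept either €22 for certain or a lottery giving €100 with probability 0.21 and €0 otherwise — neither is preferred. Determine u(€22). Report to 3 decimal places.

By the standard-gamble method, u(€22) is just the indifference probability on the best outcome: 0.21.

0.210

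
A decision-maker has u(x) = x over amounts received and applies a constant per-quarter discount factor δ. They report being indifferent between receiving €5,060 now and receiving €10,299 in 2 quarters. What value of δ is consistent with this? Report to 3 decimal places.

The payoff in 2 quarters is discounted by δ^2, so u(5060) = δ^2·u(10299) and δ^2 = u(5060)/u(10299).
With u(x) = x: δ^2 = 5060/10299 = 0.49131.
Taking the square root: δ = 0.49131^(1/2) ≈ 0.701.

δ ≈ 0.701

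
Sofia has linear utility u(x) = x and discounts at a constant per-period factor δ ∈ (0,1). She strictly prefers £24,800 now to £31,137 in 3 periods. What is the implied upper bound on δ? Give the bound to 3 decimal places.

The preference means 24800 > δ^3·31137.
Hence δ^3 < 24800/31137 = 0.79648, and x ↦ x^(1/3) is increasing on (0,∞).
δ < 0.79648^(1/3) = 0.927.

δ < 0.927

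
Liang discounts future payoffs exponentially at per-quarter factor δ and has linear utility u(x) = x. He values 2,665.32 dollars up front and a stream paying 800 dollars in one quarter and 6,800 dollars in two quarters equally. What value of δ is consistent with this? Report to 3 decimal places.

The stream is worth 800δ + 6800δ² today, so 800δ + 6800δ² = 2665.32.
That is, 6800δ² + 800δ − 2665.32 = 0, a quadratic in δ.
δ = (−800 + √(800² + 4·6800·2665.32)) / (2·6800) = (−800 + √73136704.00) / 13600 ≈ 0.570.

δ ≈ 0.570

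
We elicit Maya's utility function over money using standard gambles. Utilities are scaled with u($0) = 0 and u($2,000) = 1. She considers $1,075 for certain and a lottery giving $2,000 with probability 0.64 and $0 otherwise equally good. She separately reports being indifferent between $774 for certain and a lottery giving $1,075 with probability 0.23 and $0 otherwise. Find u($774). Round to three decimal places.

0.147

The first gamble pins u($1,075): it must equal 0.64·1 + 0.36·0 = 0.64.
The second indifference gives u($774) = 0.23·u($1,075) + 0.77·u($0) = 0.23·0.64 + 0.77·0.00 = 0.1472.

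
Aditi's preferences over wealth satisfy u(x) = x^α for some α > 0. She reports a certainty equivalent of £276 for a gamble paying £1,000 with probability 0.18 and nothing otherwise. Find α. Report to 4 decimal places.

The lottery's expected utility is 0.18·u(1000) + 0.82·u(0) = 0.18·1000^α (since u(0) = 0 for α > 0).
Equating: 276^α = 0.18·1000^α, i.e. 0.2760^α = 0.18.
Take logs: α = ln 0.18 / ln(276/1000) ≈ 1.332033.

α ≈ 1.3320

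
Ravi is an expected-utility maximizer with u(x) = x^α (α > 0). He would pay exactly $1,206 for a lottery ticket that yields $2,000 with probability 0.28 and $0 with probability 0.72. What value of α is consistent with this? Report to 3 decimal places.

α ≈ 2.517

The lottery's expected utility is 0.28·u(2000) + 0.72·u(0) = 0.28·2000^α (since u(0) = 0 for α > 0).
Setting u(1206) equal to that: 1206^α = 0.28·2000^α ⇒ (1206/2000)^α = 0.28.
Take logs: α = ln 0.28 / ln(1206/2000) ≈ 2.51655.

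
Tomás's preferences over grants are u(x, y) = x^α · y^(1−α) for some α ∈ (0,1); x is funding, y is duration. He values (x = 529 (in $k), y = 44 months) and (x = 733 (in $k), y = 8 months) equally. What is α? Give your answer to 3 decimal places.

The Cobb–Douglas utilities coincide, so 529^α·44^(1−α) = 733^α·8^(1−α).
Taking logs: α·ln 529 + (1−α)·ln 44 = α·ln 733 + (1−α)·ln 8, i.e. α·-0.326157 = (1−α)·-1.704748.
So α/(1−α) = (-1.704748)/(-0.326157) = 5.226771, and α = 5.226771/6.226771 ≈ 0.839.

α ≈ 0.839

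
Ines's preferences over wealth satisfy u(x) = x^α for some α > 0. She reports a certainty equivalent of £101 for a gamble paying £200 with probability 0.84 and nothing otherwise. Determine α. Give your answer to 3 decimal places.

Since u(0) = 0, the lottery's EU is 0.84·200^α.
Setting u(101) equal to that: 101^α = 0.84·200^α ⇒ (101/200)^α = 0.84.
Take logs: α = ln 0.84 / ln(101/200) ≈ 0.25520.

α ≈ 0.255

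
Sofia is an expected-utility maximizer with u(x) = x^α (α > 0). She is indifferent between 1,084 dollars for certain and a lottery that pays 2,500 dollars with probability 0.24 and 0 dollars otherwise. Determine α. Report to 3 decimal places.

α ≈ 1.708

The lottery's expected utility is 0.24·u(2500) + 0.76·u(0) = 0.24·2500^α (since u(0) = 0 for α > 0).
Equating: 1084^α = 0.24·2500^α, i.e. 0.4336^α = 0.24.
Take logs: α = ln 0.24 / ln(1084/2500) ≈ 1.70783.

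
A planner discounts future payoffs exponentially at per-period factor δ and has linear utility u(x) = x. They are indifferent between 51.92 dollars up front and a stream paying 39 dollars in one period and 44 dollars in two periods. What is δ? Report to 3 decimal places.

The stream is worth 39δ + 44δ² today, so 39δ + 44δ² = 51.92.
That is, 44δ² + 39δ − 51.92 = 0, a quadratic in δ.
The positive root is δ = [−39 + √(39² + 4·44·51.92)] / (2·44) = (−39 + 103.242)/88 ≈ 0.730.

δ ≈ 0.730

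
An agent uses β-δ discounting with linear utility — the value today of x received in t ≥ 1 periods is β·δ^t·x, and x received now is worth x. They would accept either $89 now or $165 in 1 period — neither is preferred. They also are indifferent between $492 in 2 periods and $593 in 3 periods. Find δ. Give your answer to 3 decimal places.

δ ≈ 0.830

Both payoffs in the second observation are in the future, so β drops out: δ^2·492 = δ^3·593 ⇒ δ = 492/593 = 0.82968.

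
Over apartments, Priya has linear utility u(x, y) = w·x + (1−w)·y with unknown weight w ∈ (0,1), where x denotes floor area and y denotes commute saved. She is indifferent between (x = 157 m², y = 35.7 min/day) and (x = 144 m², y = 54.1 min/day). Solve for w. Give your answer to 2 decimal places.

Indifference: w·157 + (1−w)·35.7 = w·144 + (1−w)·54.1.
Collecting terms: w·13 = (1−w)·18.4.
So w/(1−w) = 18.4/13 = 1.4154, giving w = 18.4/(13+18.4) = 0.59.

w = 0.59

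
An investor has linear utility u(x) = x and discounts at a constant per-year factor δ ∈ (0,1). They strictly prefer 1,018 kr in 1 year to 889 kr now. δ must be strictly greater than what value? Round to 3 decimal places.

The preference means 889 < δ·1018.
Dividing through by 1018 gives δ > 0.87328.

δ > 0.873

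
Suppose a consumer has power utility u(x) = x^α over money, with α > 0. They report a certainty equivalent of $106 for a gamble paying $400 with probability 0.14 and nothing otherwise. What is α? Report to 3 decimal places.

Since u(0) = 0, the lottery's EU is 0.14·400^α.
Indifference: 106^α = 0.14·400^α, so (106/400)^α = 0.14.
α = ln(0.14) / ln(106/400) = -1.966113/-1.328025 ≈ 1.480.

α ≈ 1.480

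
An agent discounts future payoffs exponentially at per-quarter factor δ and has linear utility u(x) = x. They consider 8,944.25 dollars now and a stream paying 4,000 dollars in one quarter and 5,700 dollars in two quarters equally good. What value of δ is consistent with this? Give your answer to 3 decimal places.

Equating present values: 8944.25 = 4000δ + 5700δ².
So 5700δ² + 4000δ − 8944.25 = 0.
δ = (−4000 + √(4000² + 4·5700·8944.25)) / (2·5700) = (−4000 + √219928900.00) / 11400 ≈ 0.950.

δ ≈ 0.950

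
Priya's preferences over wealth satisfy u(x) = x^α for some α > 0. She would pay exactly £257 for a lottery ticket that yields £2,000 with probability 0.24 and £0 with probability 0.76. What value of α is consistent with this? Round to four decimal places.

α ≈ 0.6955

EU(lottery) = 0.24·2000^α + 0.76·0 = 0.24·2000^α.
Equating: 257^α = 0.24·2000^α, i.e. 0.1285^α = 0.24.
Take logs: α = ln 0.24 / ln(257/2000) ≈ 0.695535.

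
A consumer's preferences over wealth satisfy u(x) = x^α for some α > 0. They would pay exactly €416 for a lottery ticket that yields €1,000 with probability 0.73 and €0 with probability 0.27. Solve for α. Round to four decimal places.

α ≈ 0.3588

EU(lottery) = 0.73·1000^α + 0.27·0 = 0.73·1000^α.
Equating: 416^α = 0.73·1000^α, i.e. 0.4160^α = 0.73.
Take logs: α = ln 0.73 / ln(416/1000) ≈ 0.358821.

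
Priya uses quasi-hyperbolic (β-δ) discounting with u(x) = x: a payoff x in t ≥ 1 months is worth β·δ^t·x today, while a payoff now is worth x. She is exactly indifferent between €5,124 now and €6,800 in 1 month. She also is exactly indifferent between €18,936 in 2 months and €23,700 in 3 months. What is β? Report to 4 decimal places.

From the later pair, β·δ^2·18936 = β·δ^3·23700; dividing through, δ = 18936/23700 = 0.79899.
Now use the now-vs-future pair: 5124 = β·δ·6800 gives β = 5124/(0.79899·6800) ≈ 0.9431.

β ≈ 0.9431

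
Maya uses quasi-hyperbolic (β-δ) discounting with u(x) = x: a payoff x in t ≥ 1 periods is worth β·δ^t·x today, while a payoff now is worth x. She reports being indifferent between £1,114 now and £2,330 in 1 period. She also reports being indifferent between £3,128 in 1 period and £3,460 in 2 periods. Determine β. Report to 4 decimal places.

β ≈ 0.5289

Both payoffs in the second observation are in the future, so β drops out: δ^1·3128 = δ^2·3460 ⇒ δ = 3128/3460 = 0.90405.
The first indifference: 1114 = β·δ·2330, so β = 1114/(δ·2330) = 1114/(0.90405·2330) ≈ 0.5289.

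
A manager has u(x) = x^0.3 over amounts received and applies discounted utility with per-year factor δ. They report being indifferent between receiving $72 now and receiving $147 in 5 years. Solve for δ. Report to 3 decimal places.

The payoff in 5 years is discounted by δ^5, so u(72) = δ^5·u(147) and δ^5 = u(72)/u(147).
With u(x) = x^0.3: δ^5 = 72^0.3/147^0.3 = (72/147)^0.3 = 0.80724.
Hence δ = (0.80724)^(1/5) = 0.95808.

δ ≈ 0.958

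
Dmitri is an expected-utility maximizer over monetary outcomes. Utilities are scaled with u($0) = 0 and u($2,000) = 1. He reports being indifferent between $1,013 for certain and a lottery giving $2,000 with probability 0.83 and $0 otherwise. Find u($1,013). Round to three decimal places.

The indifference gives u($1,013) = 0.83·u($2,000) + 0.17·u($0) = 0.83·1 + 0.17·0 = 0.83.

0.830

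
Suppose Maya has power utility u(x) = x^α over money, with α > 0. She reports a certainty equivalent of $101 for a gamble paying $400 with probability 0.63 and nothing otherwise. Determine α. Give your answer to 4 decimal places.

α ≈ 0.3357

The lottery's expected utility is 0.63·u(400) + 0.37·u(0) = 0.63·400^α (since u(0) = 0 for α > 0).
Equating: 101^α = 0.63·400^α, i.e. 0.2525^α = 0.63.
α = ln(0.63) / ln(101/400) = -0.4620355/-1.3763440 ≈ 0.3357.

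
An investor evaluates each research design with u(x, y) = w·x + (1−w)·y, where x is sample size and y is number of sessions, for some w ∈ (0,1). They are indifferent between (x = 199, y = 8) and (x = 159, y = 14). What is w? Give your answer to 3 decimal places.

w = 0.130

Indifference: w·199 + (1−w)·8 = w·159 + (1−w)·14.
Collecting terms: w·40 = (1−w)·6.
So w/(1−w) = 6/40 = 0.1500, giving w = 6/(40+6) = 0.130.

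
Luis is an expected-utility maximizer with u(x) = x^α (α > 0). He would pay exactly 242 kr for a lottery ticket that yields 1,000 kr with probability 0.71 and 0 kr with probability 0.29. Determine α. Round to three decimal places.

EU(lottery) = 0.71·1000^α + 0.29·0 = 0.71·1000^α.
Indifference: 242^α = 0.71·1000^α, so (242/1000)^α = 0.71.
α = ln(0.71) / ln(242/1000) = -0.342490/-1.418818 ≈ 0.241.

α ≈ 0.241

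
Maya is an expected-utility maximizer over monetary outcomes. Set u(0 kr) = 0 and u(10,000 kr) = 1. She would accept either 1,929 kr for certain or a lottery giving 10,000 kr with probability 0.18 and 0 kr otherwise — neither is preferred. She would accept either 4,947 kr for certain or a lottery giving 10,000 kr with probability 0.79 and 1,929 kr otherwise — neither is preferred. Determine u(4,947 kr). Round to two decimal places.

0.83

The first gamble pins u(1,929 kr): it must equal 0.18·1 + 0.82·0 = 0.18.
The second indifference gives u(4,947 kr) = 0.79·u(10,000 kr) + 0.21·u(1,929 kr) = 0.79·1.00 + 0.21·0.18 = 0.8278.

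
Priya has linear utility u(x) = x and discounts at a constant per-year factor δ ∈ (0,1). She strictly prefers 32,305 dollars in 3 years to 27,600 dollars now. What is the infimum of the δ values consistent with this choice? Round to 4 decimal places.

Under u(x) = x this choice says 27600 < δ^3·32305.
Hence δ^3 > 27600/32305 = 0.85436, and x ↦ x^(1/3) is increasing on (0,∞).
δ > 0.85436^(1/3) = 0.9489.

δ > 0.9489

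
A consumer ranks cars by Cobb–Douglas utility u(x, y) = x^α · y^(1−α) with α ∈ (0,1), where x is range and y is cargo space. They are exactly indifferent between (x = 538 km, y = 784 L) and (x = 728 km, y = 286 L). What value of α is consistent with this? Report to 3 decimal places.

The Cobb–Douglas utilities coincide, so 538^α·784^(1−α) = 728^α·286^(1−α).
Rearrange to (538/728)^α = (286/784)^(1−α) and take logs: α·-0.302442 = (1−α)·-1.008417.
With A = -0.302442 and B = -1.008417: α·A = (1−α)·B, so α = B/(A+B) = -1.008417/-1.310859 ≈ 0.769.

α ≈ 0.769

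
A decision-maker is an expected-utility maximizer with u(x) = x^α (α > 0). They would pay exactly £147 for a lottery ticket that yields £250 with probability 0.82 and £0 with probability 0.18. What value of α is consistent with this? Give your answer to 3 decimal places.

Since u(0) = 0, the lottery's EU is 0.82·250^α.
Indifference: 147^α = 0.82·250^α, so (147/250)^α = 0.82.
α = ln(0.82) / ln(147/250) = -0.198451/-0.531028 ≈ 0.374.

α ≈ 0.374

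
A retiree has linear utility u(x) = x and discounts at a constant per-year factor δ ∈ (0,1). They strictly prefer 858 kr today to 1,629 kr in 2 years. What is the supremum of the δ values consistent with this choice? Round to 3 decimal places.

δ < 0.726

Comparing present values: 858 > δ^2·1629.
So δ^2 < 858/1629 = 0.52670; taking the square root of both positive sides preserves the inequality.
δ < 0.52670^(1/2) = 0.726.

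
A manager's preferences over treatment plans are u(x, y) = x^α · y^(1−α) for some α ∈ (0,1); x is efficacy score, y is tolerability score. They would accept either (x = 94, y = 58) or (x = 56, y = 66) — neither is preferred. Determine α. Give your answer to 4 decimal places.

α ≈ 0.1997

The Cobb–Douglas utilities coincide, so 94^α·58^(1−α) = 56^α·66^(1−α).
(94/56)^α = (66/58)^(1−α); take logs: α·ln(94/56) = (1−α)·ln(66/58), i.e. α·0.5179431 = (1−α)·0.1292117.
So α/(1−α) = (0.1292117)/(0.5179431) = 0.2494708, and α = 0.2494708/1.2494708 ≈ 0.1997.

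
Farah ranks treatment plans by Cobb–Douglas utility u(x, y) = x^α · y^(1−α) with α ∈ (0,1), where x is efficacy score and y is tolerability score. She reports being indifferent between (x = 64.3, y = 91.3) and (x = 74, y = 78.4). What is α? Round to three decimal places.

Indifference: 64.3^α · 91.3^(1−α) = 74^α · 78.4^(1−α).
Taking logs: α·ln 64.3 + (1−α)·ln 91.3 = α·ln 74 + (1−α)·ln 78.4, i.e. α·-0.140505 = (1−α)·-0.152327.
Thus α·(-0.292832) = -0.152327, so α = -0.152327/-0.292832 ≈ 0.520.

α ≈ 0.520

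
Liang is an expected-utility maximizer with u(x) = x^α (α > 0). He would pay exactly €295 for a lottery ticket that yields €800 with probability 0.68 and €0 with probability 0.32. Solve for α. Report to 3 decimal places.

α ≈ 0.387

Since u(0) = 0, the lottery's EU is 0.68·800^α.
Equating: 295^α = 0.68·800^α, i.e. 0.3688^α = 0.68.
α = ln(0.68) / ln(295/800) = -0.385662/-0.997636 ≈ 0.387.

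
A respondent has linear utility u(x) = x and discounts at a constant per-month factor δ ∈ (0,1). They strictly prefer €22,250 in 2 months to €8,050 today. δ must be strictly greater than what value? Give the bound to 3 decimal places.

Comparing present values: 8050 < δ^2·22250.
So δ^2 > 8050/22250 = 0.36180; taking the square root of both positive sides preserves the inequality.
δ > (8050/22250)^(1/2) ≈ 0.601.

δ > 0.601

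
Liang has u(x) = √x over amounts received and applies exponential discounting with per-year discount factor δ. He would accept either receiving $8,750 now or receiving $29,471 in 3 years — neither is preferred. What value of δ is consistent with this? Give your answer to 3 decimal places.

δ ≈ 0.817

Equating discounted utilities: u(8750) = δ^3·u(29471) ⇒ δ^3 = u(8750)/u(29471).
Since u(x) = √x, δ^3 = √(8750/29471) = 0.54489.
So δ = 0.54489^(1/3) ≈ 0.817.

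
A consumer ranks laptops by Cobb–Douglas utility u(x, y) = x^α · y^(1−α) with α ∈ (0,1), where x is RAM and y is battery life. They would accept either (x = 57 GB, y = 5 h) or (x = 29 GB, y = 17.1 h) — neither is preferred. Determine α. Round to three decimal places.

α ≈ 0.645

The Cobb–Douglas utilities coincide, so 57^α·5^(1−α) = 29^α·17.1^(1−α).
(57/29)^α = (17.1/5)^(1−α); take logs: α·ln(57/29) = (1−α)·ln(17.1/5), i.e. α·0.675755 = (1−α)·1.229641.
Thus α·(1.905396) = 1.229641, so α = 1.229641/1.905396 ≈ 0.645.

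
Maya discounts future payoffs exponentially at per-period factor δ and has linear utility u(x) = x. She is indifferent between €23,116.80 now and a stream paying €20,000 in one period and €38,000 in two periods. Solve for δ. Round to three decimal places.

The stream is worth 20000δ + 38000δ² today, so 20000δ + 38000δ² = 23116.80.
Rearranged: 38000δ² + 20000δ − 23116.80 = 0.
δ = (−20000 + √(20000² + 4·38000·23116.80)) / (2·38000) = (−20000 + √3913753600.00) / 76000 ≈ 0.560.

δ ≈ 0.560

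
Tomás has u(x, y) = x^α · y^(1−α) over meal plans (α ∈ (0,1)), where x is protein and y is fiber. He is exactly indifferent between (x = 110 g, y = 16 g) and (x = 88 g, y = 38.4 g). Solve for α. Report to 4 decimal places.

Set the two utilities equal: 110^α·16^(1−α) = 88^α·38.4^(1−α).
Rearrange to (110/88)^α = (38.4/16)^(1−α) and take logs: α·0.2231436 = (1−α)·0.8754687.
With A = 0.2231436 and B = 0.8754687: α·A = (1−α)·B, so α = B/(A+B) = 0.8754687/1.0986123 ≈ 0.7969.

α ≈ 0.7969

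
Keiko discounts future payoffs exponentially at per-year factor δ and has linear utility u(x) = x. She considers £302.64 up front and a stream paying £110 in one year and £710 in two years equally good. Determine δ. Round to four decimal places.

δ ≈ 0.5800

Equating present values: 302.64 = 110δ + 710δ².
Rearranged: 710δ² + 110δ − 302.64 = 0.
By the quadratic formula (taking the positive root), δ = (−110 + √871597.60) / 1420 ≈ 0.5800.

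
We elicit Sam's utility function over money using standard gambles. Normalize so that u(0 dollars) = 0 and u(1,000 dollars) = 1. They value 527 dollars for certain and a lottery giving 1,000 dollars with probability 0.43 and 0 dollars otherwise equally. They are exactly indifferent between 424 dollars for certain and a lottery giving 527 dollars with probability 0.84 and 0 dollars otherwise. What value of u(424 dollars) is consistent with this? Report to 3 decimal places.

0.361

From the first indifference, u(527 dollars) = 0.43·u(1,000 dollars) + 0.57·u(0 dollars) = 0.43·1 + 0.57·0 = 0.43.
Chaining: u(424 dollars) = 0.84·0.43 + 0.16·0.00 = 0.3612.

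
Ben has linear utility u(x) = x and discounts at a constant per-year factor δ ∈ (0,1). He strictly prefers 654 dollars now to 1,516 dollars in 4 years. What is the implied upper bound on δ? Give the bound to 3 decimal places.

The preference means 654 > δ^4·1516.
Hence δ^4 < 654/1516 = 0.43140, and x ↦ x^(1/4) is increasing on (0,∞).
δ < (654/1516)^(1/4) ≈ 0.810.

δ < 0.810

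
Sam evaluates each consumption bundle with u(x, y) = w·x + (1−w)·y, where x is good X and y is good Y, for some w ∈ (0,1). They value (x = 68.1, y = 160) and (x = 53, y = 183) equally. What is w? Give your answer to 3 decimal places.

w = 0.604

Indifference: w·68.1 + (1−w)·160 = w·53 + (1−w)·183.
w·(68.1−53) = (1−w)·(183−160), i.e. w·15.1 = (1−w)·23.
The marginal rate of substitution is 23/15.1, so w = 23/(15.1+23) = 0.604.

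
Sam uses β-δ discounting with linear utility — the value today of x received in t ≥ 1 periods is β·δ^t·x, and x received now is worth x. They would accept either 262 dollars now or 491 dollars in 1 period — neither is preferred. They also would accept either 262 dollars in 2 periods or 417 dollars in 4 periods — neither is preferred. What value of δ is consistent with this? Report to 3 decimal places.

Both payoffs in the second observation are in the future, so β drops out: δ^2·262 = δ^4·417 ⇒ δ^2 = 262/417 = 0.62830, so δ = 0.79265.

δ ≈ 0.793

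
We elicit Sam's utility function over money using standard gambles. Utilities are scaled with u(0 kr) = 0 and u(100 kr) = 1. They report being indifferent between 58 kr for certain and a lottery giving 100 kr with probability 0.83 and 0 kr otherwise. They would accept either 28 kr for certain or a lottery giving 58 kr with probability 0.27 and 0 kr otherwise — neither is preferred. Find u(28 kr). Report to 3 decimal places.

From the first indifference, u(58 kr) = 0.83·u(100 kr) + 0.17·u(0 kr) = 0.83·1 + 0.17·0 = 0.83.
Chaining: u(28 kr) = 0.27·0.83 + 0.73·0.00 = 0.2241.

0.224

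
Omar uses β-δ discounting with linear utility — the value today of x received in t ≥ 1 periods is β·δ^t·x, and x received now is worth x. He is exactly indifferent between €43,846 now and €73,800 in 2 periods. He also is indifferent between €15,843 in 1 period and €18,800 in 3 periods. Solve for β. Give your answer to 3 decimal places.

β ≈ 0.705

From the later pair, β·δ^1·15843 = β·δ^3·18800; dividing through, δ^2 = 15843/18800 = 0.84271, so δ = 0.91799.
Substituting δ into 43846 = β·δ^2·73800: β = 43846/(62192.202) ≈ 0.705.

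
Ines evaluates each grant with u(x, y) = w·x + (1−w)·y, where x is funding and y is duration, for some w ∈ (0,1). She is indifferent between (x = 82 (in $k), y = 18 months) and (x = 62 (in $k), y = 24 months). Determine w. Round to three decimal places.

w = 0.231

Indifference: w·82 + (1−w)·18 = w·62 + (1−w)·24.
Rearranging, 20·w − 6·(1−w) = 0.
Hence w = 6/(20+6) = 6/26 = 0.231.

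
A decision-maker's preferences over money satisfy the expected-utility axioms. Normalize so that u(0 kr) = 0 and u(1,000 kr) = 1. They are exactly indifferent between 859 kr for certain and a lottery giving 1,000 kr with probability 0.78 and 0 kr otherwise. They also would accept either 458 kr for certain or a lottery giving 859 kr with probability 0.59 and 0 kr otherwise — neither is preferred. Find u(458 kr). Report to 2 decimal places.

From the first indifference, u(859 kr) = 0.78·u(1,000 kr) + 0.22·u(0 kr) = 0.78·1 + 0.22·0 = 0.78.
Then u(458 kr) = 0.59·u(859 kr) + 0.41·u(0 kr) = 0.59·0.78 + 0.41·0.00 = 0.4602.

0.46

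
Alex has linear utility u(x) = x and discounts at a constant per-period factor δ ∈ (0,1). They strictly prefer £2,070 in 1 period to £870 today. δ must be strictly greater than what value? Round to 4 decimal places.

Comparing present values: 870 < δ·2070.
Dividing through by 2070 gives δ > 0.42029.

δ > 0.4203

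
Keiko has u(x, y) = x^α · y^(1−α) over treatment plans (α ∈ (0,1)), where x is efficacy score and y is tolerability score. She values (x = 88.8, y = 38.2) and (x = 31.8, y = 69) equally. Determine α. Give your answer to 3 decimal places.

Indifference: 88.8^α · 38.2^(1−α) = 31.8^α · 69^(1−α).
(88.8/31.8)^α = (69/38.2)^(1−α); take logs: α·ln(88.8/31.8) = (1−α)·ln(69/38.2), i.e. α·1.026920 = (1−α)·0.591271.
Thus α·(1.618191) = 0.591271, so α = 0.591271/1.618191 ≈ 0.365.

α ≈ 0.365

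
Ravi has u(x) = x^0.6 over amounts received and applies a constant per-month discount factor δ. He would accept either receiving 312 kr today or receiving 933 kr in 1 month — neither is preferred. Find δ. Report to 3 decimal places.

Indifference means u(312) = δ · u(933), so δ = u(312)/u(933).
Since u(x) = x^0.6, δ = (312/933)^0.6 = 0.33441^0.6 = 0.51828.

δ ≈ 0.518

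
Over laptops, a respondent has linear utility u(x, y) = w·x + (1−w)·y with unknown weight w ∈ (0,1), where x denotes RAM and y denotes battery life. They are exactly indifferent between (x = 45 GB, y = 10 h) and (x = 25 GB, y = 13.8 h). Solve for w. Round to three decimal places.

w = 0.160

Equating utilities: w·45 + (1−w)·10 = w·25 + (1−w)·13.8.
Collecting terms: w·20 = (1−w)·3.8.
Hence w = 3.8/(20+3.8) = 3.8/23.8 = 0.160.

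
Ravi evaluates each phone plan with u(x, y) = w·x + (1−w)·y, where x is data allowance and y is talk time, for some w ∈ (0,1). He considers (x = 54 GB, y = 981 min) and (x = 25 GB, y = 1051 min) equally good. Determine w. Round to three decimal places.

w = 0.707

Indifference: w·54 + (1−w)·981 = w·25 + (1−w)·1051.
w·(54−25) = (1−w)·(1051−981), i.e. w·29 = (1−w)·70.
Hence w = 70/(29+70) = 70/99 = 0.707.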